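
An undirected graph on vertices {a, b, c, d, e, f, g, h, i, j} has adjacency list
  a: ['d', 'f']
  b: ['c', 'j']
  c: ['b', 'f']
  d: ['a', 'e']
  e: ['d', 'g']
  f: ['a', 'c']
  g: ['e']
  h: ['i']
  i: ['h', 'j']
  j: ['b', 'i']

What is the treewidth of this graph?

1

A width-1 tree decomposition is:
Bags: B1 = {h, i}  B2 = {i, j}  B3 = {b, j}  B4 = {b, c}  B5 = {c, f}  B6 = {a, f}  B7 = {a, d}  B8 = {d, e}  B9 = {e, g}
Tree: B1–B2, B2–B3, B3–B4, B4–B5, B5–B6, B6–B7, B7–B8, B8–B9
Each bag holds 2 vertices, so the decomposition has width 1, which upper-bounds the treewidth. G has an edge, so its treewidth is at least 1. Combining the bounds, tw(G) = 1.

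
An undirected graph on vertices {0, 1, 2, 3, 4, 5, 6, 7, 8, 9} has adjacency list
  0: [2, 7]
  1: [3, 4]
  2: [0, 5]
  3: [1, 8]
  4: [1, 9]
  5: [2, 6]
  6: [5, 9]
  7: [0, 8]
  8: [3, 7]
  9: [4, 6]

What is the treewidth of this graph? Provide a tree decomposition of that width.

Every bag has size at most 3, so the width is 3 − 1 = 2 and tw(G) ≤ 2. The edges 2–0–7–8–3–1–4–9–6–5–2 form a cycle, so G is not a tree and its treewidth is at least 2. Combining the bounds, tw(G) = 2.

Treewidth 2.
One optimal decomposition is:
Bags: B1 = {0, 2, 7}  B2 = {2, 7, 8}  B3 = {2, 3, 8}  B4 = {1, 2, 3}  B5 = {1, 2, 4}  B6 = {2, 4, 9}  B7 = {2, 6, 9}  B8 = {2, 5, 6}
Tree: B1–B2, B2–B3, B3–B4, B4–B5, B5–B6, B6–B7, B7–B8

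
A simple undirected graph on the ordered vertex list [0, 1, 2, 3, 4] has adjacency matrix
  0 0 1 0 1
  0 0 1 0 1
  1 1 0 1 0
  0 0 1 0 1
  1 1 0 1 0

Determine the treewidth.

A width-2 tree decomposition is:
Bags: B1 = {1, 2, 4}  B2 = {0, 2, 4}  B3 = {2, 3, 4}
Tree: B1–B2, B2–B3
Every bag has size at most 3, so the width is 3 − 1 = 2 and tw(G) ≤ 2. The edges 1–2–0–4–1 form a cycle, so G is not a tree and its treewidth is at least 2. Combining the bounds, tw(G) = 2.

2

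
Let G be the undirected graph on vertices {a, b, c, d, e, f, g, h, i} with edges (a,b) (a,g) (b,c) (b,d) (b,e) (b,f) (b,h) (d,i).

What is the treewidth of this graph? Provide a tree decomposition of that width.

Treewidth 1.
One such decomposition:
Bags: B1 = {b, d}  B2 = {a, b}  B3 = {a, g}  B4 = {d, i}  B5 = {b, f}  B6 = {b, c}  B7 = {b, e}  B8 = {b, h}
Tree: B1–B2, B2–B3, B1–B4, B2–B5, B5–B6, B1–B7, B5–B8

The largest bag has 2 vertices, giving width 1; this decomposition certifies tw(G) ≤ 1. Since G has at least one edge (e.g. b–d), it is not an edgeless graph, so tw(G) ≥ 1. The upper and lower bounds meet at 1, so that is the treewidth.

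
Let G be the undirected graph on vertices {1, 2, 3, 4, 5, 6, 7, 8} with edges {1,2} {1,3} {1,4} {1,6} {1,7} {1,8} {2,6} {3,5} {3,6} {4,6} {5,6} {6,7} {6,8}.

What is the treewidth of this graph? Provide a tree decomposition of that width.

Treewidth 2.
One such decomposition:
Bags: B1 = {1, 4, 6}  B2 = {1, 6, 8}  B3 = {1, 3, 6}  B4 = {1, 6, 7}  B5 = {3, 5, 6}  B6 = {1, 2, 6}
Tree: B1–B2, B2–B3, B2–B4, B3–B5, B4–B6

Each bag holds 3 vertices, so the decomposition has width 2, which upper-bounds the treewidth. Conversely, {1, 2, 6} is a clique of size 3, and the vertices of any clique must share a bag in every tree decomposition; so some bag has ≥ 3 vertices and tw(G) ≥ 2. Combining the bounds, tw(G) = 2.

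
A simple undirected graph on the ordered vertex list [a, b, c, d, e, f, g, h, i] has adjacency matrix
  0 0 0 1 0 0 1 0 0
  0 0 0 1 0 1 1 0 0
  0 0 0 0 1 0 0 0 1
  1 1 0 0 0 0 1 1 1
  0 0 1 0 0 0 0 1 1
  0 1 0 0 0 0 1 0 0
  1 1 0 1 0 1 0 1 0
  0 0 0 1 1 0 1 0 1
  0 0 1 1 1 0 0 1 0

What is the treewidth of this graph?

2

A width-2 tree decomposition is:
Bags: B1 = {e, h, i}  B2 = {d, h, i}  B3 = {c, e, i}  B4 = {d, g, h}  B5 = {b, d, g}  B6 = {b, f, g}  B7 = {a, d, g}
Tree: B1–B2, B1–B3, B2–B4, B4–B5, B5–B6, B4–B7
The largest bag has 3 vertices, giving width 2; this decomposition certifies tw(G) ≤ 2. For the lower bound, the 3 vertices {d, g, h} are pairwise adjacent, and any tree decomposition puts a clique entirely inside one bag — forcing width ≥ 2. Therefore the treewidth is 2.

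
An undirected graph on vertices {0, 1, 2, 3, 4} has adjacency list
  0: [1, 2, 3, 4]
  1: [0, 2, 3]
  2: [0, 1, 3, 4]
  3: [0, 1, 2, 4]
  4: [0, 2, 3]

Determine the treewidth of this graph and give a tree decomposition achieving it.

Every bag has size at most 4, so the width is 4 − 1 = 3 and tw(G) ≤ 3. For the lower bound, the 4 vertices {0, 1, 2, 3} are pairwise adjacent, and any tree decomposition puts a clique entirely inside one bag — forcing width ≥ 3. The upper and lower bounds meet at 3, so that is the treewidth.

Treewidth 3.
One such decomposition:
Bags: B1 = {0, 1, 2, 3}  B2 = {0, 2, 3, 4}
Tree: B1–B2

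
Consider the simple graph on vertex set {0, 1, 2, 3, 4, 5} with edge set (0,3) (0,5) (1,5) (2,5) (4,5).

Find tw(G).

1

A width-1 tree decomposition is:
Bags: B1 = {2, 5}  B2 = {4, 5}  B3 = {0, 5}  B4 = {1, 5}  B5 = {0, 3}
Tree: B1–B2, B1–B3, B3–B4, B3–B5
The largest bag has 2 vertices, giving width 1; this decomposition certifies tw(G) ≤ 1. G has an edge, so its treewidth is at least 1. Therefore the treewidth is 1.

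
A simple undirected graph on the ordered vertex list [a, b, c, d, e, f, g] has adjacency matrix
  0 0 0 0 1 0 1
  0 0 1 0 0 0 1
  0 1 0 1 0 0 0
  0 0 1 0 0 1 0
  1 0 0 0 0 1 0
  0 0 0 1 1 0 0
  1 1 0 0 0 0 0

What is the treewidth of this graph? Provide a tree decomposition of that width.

Each bag holds 3 vertices, so the decomposition has width 2, which upper-bounds the treewidth. The edges g–a–e–f–d–c–b–g form a cycle, so G is not a tree and its treewidth is at least 2. Combining the bounds, tw(G) = 2.

Treewidth 2.
Bags: B1 = {a, e, g}  B2 = {e, f, g}  B3 = {d, f, g}  B4 = {c, d, g}  B5 = {b, c, g}
Tree: B1–B2, B2–B3, B3–B4, B4–B5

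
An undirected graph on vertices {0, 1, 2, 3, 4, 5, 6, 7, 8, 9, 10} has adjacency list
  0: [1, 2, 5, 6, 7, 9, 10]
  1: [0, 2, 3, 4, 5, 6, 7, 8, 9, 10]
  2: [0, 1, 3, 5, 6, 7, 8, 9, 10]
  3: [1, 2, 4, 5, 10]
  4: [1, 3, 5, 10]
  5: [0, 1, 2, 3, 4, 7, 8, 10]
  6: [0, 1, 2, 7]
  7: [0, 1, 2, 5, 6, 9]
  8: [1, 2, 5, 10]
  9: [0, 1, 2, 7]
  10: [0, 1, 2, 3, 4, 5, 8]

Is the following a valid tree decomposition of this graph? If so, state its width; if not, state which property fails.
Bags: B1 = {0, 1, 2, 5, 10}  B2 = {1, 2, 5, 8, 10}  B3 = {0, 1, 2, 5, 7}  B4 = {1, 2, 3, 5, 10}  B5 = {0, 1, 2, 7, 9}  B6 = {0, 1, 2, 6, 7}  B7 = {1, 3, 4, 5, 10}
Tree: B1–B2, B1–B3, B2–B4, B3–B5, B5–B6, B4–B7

Yes; width 4.

Vertex coverage: the bags together contain {0, 1, 2, 3, 4, 5, 6, 7, 8, 9, 10}, the full vertex set. Edge coverage: each edge of G has both endpoints in at least one bag. Running intersection: for every vertex, the bags containing it form a connected subtree. All three properties hold, so this is a valid tree decomposition of width max|bag| − 1 = 4, and hence tw(G) ≤ 4.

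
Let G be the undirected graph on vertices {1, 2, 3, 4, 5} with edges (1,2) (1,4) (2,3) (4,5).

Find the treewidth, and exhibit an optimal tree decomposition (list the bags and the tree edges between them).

Treewidth 1.
Bags: B1 = {1, 4}  B2 = {4, 5}  B3 = {1, 2}  B4 = {2, 3}
Tree: B1–B2, B1–B3, B3–B4

Every bag has size at most 2, so the width is 2 − 1 = 1 and tw(G) ≤ 1. G has an edge, so its treewidth is at least 1. Therefore the treewidth is 1.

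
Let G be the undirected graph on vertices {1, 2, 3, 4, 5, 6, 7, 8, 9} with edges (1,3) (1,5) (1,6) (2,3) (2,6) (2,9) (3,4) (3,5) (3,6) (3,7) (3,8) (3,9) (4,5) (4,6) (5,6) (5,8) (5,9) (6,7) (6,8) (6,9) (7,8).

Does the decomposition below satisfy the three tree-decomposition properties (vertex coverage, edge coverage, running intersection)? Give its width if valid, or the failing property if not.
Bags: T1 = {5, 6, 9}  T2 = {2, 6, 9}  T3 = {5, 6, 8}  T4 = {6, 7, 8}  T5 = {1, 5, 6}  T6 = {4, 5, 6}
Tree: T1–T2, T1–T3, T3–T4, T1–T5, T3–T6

No — vertex 3 appears in no bag.

A tree decomposition must satisfy three properties: every vertex lies in some bag; for every edge, both endpoints lie together in some bag; and for every vertex, the bags containing it form a connected subtree. Here vertex 3 appears in no bag, so the decomposition is invalid.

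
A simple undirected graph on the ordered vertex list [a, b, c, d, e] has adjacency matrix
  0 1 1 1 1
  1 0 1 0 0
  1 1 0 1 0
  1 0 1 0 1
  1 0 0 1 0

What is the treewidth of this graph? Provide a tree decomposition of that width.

Treewidth 2.
Bags: B1 = {a, c, d}  B2 = {a, d, e}  B3 = {a, b, c}
Tree: B1–B2, B1–B3

Every bag has size at most 3, so the width is 3 − 1 = 2 and tw(G) ≤ 2. Conversely, {a, d, e} is a clique of size 3, and the vertices of any clique must share a bag in every tree decomposition; so some bag has ≥ 3 vertices and tw(G) ≥ 2. Hence tw(G) = 2 exactly.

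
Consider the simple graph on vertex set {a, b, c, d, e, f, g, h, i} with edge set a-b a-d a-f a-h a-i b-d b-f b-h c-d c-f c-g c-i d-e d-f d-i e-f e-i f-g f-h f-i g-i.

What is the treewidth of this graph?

A width-3 tree decomposition is:
Bags: B1 = {a, d, f, i}  B2 = {c, d, f, i}  B3 = {a, b, d, f}  B4 = {c, f, g, i}  B5 = {a, b, f, h}  B6 = {d, e, f, i}
Tree: B1–B2, B1–B3, B2–B4, B3–B5, B2–B6
The largest bag has 4 vertices, giving width 3; this decomposition certifies tw(G) ≤ 3. On the other hand G contains the 4-clique {a, b, d, f}. A clique must lie in a single bag of any decomposition, so no decomposition can have width below 3. Therefore the treewidth is 3.

3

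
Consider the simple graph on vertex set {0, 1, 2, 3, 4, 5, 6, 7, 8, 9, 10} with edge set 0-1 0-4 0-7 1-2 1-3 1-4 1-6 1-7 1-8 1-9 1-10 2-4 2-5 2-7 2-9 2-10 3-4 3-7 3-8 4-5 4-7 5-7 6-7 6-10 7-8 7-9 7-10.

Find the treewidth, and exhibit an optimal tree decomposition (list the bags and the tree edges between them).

Each bag holds 4 vertices, so the decomposition has width 3, which upper-bounds the treewidth. Conversely, {0, 1, 4, 7} is a clique of size 4, and the vertices of any clique must share a bag in every tree decomposition; so some bag has ≥ 4 vertices and tw(G) ≥ 3. Combining the bounds, tw(G) = 3.

Treewidth 3.
Bags: B1 = {1, 2, 4, 7}  B2 = {1, 2, 7, 10}  B3 = {1, 6, 7, 10}  B4 = {2, 4, 5, 7}  B5 = {1, 3, 4, 7}  B6 = {1, 3, 7, 8}  B7 = {0, 1, 4, 7}  B8 = {1, 2, 7, 9}
Tree: B1–B2, B2–B3, B1–B4, B1–B5, B5–B6, B5–B7, B1–B8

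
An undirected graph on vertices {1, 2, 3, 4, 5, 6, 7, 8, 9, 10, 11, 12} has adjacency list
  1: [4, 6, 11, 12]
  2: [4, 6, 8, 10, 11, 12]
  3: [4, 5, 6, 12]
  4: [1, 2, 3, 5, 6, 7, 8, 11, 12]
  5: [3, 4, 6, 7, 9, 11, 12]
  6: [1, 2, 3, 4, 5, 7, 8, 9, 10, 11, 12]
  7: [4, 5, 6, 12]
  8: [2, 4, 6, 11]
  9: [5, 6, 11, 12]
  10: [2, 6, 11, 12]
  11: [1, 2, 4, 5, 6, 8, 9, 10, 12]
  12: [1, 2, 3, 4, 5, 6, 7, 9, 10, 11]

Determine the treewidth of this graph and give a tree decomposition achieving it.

The largest bag has 5 vertices, giving width 4; this decomposition certifies tw(G) ≤ 4. Conversely, {2, 4, 6, 8, 11} is a clique of size 5, and the vertices of any clique must share a bag in every tree decomposition; so some bag has ≥ 5 vertices and tw(G) ≥ 4. Combining the bounds, tw(G) = 4.

Treewidth 4.
One such decomposition:
Bags: B1 = {2, 4, 6, 11, 12}  B2 = {1, 4, 6, 11, 12}  B3 = {4, 5, 6, 11, 12}  B4 = {2, 4, 6, 8, 11}  B5 = {4, 5, 6, 7, 12}  B6 = {2, 6, 10, 11, 12}  B7 = {3, 4, 5, 6, 12}  B8 = {5, 6, 9, 11, 12}
Tree: B1–B2, B1–B3, B1–B4, B3–B5, B1–B6, B3–B7, B3–B8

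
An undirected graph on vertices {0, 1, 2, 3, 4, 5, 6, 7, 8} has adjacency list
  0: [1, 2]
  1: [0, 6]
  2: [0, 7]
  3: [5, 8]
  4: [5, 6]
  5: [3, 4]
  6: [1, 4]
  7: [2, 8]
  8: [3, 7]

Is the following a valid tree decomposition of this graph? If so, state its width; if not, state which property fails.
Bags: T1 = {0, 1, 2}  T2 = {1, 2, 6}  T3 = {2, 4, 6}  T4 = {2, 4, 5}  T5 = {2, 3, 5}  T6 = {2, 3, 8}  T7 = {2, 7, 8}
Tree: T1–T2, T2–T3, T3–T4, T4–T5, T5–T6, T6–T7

Checking the three conditions: (i) the bags cover all of {0, 1, 2, 3, 4, 5, 6, 7, 8}; (ii) for each edge, some bag contains both endpoints; (iii) the bags containing any fixed vertex form a subtree. All hold, so the decomposition is valid with width 3 − 1 = 2.

Yes; width 2.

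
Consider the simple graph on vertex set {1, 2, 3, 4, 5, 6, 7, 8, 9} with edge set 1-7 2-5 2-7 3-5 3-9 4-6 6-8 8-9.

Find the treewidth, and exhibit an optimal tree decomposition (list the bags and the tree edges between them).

Each bag holds 2 vertices, so the decomposition has width 1, which upper-bounds the treewidth. G has an edge, so its treewidth is at least 1. Therefore the treewidth is 1.

Treewidth 1.
Bags: B1 = {4, 6}  B2 = {6, 8}  B3 = {8, 9}  B4 = {3, 9}  B5 = {3, 5}  B6 = {2, 5}  B7 = {2, 7}  B8 = {1, 7}
Tree: B1–B2, B2–B3, B3–B4, B4–B5, B5–B6, B6–B7, B7–B8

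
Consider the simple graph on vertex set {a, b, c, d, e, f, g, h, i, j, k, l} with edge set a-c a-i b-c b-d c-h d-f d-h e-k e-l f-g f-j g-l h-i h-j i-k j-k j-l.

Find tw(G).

3

A width-3 tree decomposition is:
Bags: B1 = {e, f, g, l}  B2 = {e, f, j, l}  B3 = {e, f, j, k}  B4 = {d, f, j, k}  B5 = {d, h, j, k}  B6 = {d, h, i, k}  B7 = {b, d, h, i}  B8 = {b, c, h, i}  B9 = {a, b, c, i}
Tree: B1–B2, B2–B3, B3–B4, B4–B5, B5–B6, B6–B7, B7–B8, B8–B9
Each bag holds 4 vertices, so the decomposition has width 3, which upper-bounds the treewidth. For the lower bound: the 4 vertex sets {e,g,l}, {f}, {j}, {d,h,i,k} are disjoint, each induces a connected subgraph, and every pair is joined by at least one edge of G. Contracting each set to a single vertex therefore yields K_{4} as a minor, and since treewidth is minor-monotone, tw(G) ≥ tw(K_{4}) = 3. Combining the bounds, tw(G) = 3.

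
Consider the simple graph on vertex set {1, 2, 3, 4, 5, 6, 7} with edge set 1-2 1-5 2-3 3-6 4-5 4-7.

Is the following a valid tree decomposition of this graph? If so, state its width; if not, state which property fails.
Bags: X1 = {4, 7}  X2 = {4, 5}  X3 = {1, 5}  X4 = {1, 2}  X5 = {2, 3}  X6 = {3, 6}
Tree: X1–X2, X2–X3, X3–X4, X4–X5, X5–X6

Every vertex of G appears in some bag (union = {1, 2, 3, 4, 5, 6, 7}); every edge is covered by a bag; and for each vertex v the set of bags containing v is connected in the bag tree. The decomposition is therefore valid. The largest bag has 2 vertices, so the width is 1.

Yes; width 1.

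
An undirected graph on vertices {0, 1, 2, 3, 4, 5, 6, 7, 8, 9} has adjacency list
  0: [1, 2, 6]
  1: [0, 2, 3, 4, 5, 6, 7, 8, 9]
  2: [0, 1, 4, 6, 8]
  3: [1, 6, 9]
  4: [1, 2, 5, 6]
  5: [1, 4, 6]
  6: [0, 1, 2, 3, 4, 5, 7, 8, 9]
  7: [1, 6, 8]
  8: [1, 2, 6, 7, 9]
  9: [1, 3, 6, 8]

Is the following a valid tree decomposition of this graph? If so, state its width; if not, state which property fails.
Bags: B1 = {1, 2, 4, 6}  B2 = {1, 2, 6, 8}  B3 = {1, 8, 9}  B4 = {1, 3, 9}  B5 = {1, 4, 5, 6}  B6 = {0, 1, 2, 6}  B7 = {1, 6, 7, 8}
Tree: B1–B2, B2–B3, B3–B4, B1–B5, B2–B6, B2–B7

A tree decomposition must satisfy three properties: every vertex lies in some bag; for every edge, both endpoints lie together in some bag; and for every vertex, the bags containing it form a connected subtree. Here edge (6,9) lies in no bag, so the decomposition is invalid.

No — edge (6,9) lies in no bag.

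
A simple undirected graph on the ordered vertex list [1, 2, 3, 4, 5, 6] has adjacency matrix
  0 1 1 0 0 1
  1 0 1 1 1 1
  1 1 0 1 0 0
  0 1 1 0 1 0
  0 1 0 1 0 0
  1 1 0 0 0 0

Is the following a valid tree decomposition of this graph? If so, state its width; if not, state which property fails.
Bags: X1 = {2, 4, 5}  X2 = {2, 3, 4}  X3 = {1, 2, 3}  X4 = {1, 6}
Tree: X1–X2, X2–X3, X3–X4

A tree decomposition must satisfy three properties: every vertex lies in some bag; for every edge, both endpoints lie together in some bag; and for every vertex, the bags containing it form a connected subtree. Here edge (2,6) lies in no bag, so the decomposition is invalid.

No — edge (2,6) lies in no bag.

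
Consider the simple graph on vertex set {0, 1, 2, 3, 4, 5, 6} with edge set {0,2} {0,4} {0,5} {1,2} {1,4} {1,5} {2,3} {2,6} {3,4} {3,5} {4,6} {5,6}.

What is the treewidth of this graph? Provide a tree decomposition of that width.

Treewidth 3.
One such decomposition:
Bags: B1 = {1, 2, 4, 5}  B2 = {0, 2, 4, 5}  B3 = {2, 3, 4, 5}  B4 = {2, 4, 5, 6}
Tree: B1–B2, B2–B3, B3–B4

The largest bag has 4 vertices, giving width 3; this decomposition certifies tw(G) ≤ 3. For the lower bound: the 4 vertex sets {1,5}, {0,4}, {2}, {3} are disjoint, each induces a connected subgraph, and every pair is joined by at least one edge of G. Contracting each set to a single vertex therefore yields K_{4} as a minor, and since treewidth is minor-monotone, tw(G) ≥ tw(K_{4}) = 3. Hence tw(G) = 3 exactly.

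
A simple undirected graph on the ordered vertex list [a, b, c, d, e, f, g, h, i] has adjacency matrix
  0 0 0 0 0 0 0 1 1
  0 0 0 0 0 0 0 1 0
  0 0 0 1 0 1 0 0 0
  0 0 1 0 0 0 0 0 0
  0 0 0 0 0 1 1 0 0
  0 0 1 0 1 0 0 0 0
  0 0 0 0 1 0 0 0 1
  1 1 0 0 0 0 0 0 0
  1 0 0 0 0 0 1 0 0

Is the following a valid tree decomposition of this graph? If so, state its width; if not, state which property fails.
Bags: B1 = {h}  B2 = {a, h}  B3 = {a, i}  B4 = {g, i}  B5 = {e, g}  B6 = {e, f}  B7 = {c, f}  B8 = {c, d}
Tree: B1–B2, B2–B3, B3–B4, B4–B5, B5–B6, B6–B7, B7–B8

A tree decomposition must satisfy three properties: every vertex lies in some bag; for every edge, both endpoints lie together in some bag; and for every vertex, the bags containing it form a connected subtree. Here vertex b appears in no bag, so the decomposition is invalid.

No — vertex b appears in no bag.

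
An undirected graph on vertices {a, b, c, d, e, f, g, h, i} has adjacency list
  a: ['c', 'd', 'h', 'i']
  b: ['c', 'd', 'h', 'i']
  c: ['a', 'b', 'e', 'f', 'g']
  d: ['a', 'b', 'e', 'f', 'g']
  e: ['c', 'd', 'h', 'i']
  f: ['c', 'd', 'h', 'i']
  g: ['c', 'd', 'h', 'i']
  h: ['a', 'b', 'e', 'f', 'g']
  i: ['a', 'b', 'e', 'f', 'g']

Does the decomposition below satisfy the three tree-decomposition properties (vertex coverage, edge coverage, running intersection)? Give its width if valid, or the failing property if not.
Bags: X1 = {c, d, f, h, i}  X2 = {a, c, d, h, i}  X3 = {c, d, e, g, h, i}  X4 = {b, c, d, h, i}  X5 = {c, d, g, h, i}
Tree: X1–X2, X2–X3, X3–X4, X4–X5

A tree decomposition must satisfy three properties: every vertex lies in some bag; for every edge, both endpoints lie together in some bag; and for every vertex, the bags containing it form a connected subtree. Here bags containing vertex g are not connected in the tree, so the decomposition is invalid.

No — bags containing vertex g are not connected in the tree.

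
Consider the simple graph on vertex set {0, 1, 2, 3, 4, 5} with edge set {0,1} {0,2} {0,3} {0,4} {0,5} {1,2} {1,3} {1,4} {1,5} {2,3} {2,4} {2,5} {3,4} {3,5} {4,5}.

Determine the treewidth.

5

A width-5 tree decomposition is:
Bags: B1 = {0, 1, 2, 3, 4, 5}
Tree: (single bag)
With just one bag of size 6, the width is 6 − 1 = 5, so tw(G) ≤ 5. On the other hand G contains the 6-clique {0, 1, 2, 3, 4, 5}. A clique must lie in a single bag of any decomposition, so no decomposition can have width below 5. Therefore the treewidth is 5.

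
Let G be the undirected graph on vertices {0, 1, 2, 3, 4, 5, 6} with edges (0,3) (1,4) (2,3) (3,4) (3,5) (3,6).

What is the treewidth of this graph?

A width-1 tree decomposition is:
Bags: B1 = {3, 5}  B2 = {3, 4}  B3 = {2, 3}  B4 = {3, 6}  B5 = {1, 4}  B6 = {0, 3}
Tree: B1–B2, B1–B3, B3–B4, B2–B5, B2–B6
Every bag has size at most 2, so the width is 2 − 1 = 1 and tw(G) ≤ 1. G has an edge, so its treewidth is at least 1. The upper and lower bounds meet at 1, so that is the treewidth.

1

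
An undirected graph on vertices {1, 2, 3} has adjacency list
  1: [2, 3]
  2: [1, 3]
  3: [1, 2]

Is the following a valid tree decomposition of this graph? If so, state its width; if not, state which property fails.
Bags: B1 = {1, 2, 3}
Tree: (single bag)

Vertex coverage: the bags together contain {1, 2, 3}, the full vertex set. Edge coverage: each edge of G has both endpoints in at least one bag. Running intersection: for every vertex, the bags containing it form a connected subtree. All three properties hold, so this is a valid tree decomposition of width max|bag| − 1 = 2, and hence tw(G) ≤ 2.

Yes; width 2.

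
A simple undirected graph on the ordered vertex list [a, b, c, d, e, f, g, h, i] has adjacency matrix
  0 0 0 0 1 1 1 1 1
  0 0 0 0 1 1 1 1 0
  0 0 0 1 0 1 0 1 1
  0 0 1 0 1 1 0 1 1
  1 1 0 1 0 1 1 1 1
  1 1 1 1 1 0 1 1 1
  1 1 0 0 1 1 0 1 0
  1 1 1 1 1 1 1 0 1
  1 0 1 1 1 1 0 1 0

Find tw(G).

4

A width-4 tree decomposition is:
Bags: B1 = {a, e, f, g, h}  B2 = {a, e, f, h, i}  B3 = {d, e, f, h, i}  B4 = {b, e, f, g, h}  B5 = {c, d, f, h, i}
Tree: B1–B2, B2–B3, B1–B4, B3–B5
The largest bag has 5 vertices, giving width 4; this decomposition certifies tw(G) ≤ 4. For the lower bound, the 5 vertices {d, e, f, h, i} are pairwise adjacent, and any tree decomposition puts a clique entirely inside one bag — forcing width ≥ 4. The upper and lower bounds meet at 4, so that is the treewidth.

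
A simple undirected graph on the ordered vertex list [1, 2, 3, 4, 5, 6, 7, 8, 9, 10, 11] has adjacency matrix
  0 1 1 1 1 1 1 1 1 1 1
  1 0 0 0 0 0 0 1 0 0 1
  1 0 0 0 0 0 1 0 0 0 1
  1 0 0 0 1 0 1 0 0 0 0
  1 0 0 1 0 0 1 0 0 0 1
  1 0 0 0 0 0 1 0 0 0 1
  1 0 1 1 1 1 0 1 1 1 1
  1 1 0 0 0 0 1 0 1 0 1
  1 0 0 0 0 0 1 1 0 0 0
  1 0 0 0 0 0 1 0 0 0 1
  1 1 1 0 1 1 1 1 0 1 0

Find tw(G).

3

A width-3 tree decomposition is:
Bags: B1 = {1, 7, 8, 11}  B2 = {1, 6, 7, 11}  B3 = {1, 5, 7, 11}  B4 = {1, 3, 7, 11}  B5 = {1, 2, 8, 11}  B6 = {1, 7, 10, 11}  B7 = {1, 7, 8, 9}  B8 = {1, 4, 5, 7}
Tree: B1–B2, B2–B3, B3–B4, B1–B5, B4–B6, B1–B7, B3–B8
Every bag has size at most 4, so the width is 4 − 1 = 3 and tw(G) ≤ 3. On the other hand G contains the 4-clique {1, 2, 8, 11}. A clique must lie in a single bag of any decomposition, so no decomposition can have width below 3. The upper and lower bounds meet at 3, so that is the treewidth.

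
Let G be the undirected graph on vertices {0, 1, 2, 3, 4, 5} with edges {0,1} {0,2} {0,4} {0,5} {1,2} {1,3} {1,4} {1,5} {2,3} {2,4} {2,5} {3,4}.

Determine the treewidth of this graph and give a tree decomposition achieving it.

Every bag has size at most 4, so the width is 4 − 1 = 3 and tw(G) ≤ 3. Conversely, {0, 1, 2, 4} is a clique of size 4, and the vertices of any clique must share a bag in every tree decomposition; so some bag has ≥ 4 vertices and tw(G) ≥ 3. Combining the bounds, tw(G) = 3.

Treewidth 3.
One such decomposition:
Bags: B1 = {0, 1, 2, 4}  B2 = {0, 1, 2, 5}  B3 = {1, 2, 3, 4}
Tree: B1–B2, B1–B3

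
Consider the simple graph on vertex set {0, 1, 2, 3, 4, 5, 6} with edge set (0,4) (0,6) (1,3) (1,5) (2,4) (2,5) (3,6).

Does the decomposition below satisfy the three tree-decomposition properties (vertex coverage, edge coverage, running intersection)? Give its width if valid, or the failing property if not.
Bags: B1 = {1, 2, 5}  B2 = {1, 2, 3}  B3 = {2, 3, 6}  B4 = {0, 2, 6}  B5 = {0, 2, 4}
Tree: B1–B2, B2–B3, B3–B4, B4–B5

Vertex coverage: the bags together contain {0, 1, 2, 3, 4, 5, 6}, the full vertex set. Edge coverage: each edge of G has both endpoints in at least one bag. Running intersection: for every vertex, the bags containing it form a connected subtree. All three properties hold, so this is a valid tree decomposition of width max|bag| − 1 = 2, and hence tw(G) ≤ 2.

Yes; width 2.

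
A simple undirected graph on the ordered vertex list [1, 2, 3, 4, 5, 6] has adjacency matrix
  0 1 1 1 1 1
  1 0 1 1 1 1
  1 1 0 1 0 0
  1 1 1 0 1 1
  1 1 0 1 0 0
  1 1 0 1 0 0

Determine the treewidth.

A width-3 tree decomposition is:
Bags: B1 = {1, 2, 4, 6}  B2 = {1, 2, 4, 5}  B3 = {1, 2, 3, 4}
Tree: B1–B2, B2–B3
Each bag holds 4 vertices, so the decomposition has width 3, which upper-bounds the treewidth. On the other hand G contains the 4-clique {1, 2, 3, 4}. A clique must lie in a single bag of any decomposition, so no decomposition can have width below 3. The upper and lower bounds meet at 3, so that is the treewidth.

3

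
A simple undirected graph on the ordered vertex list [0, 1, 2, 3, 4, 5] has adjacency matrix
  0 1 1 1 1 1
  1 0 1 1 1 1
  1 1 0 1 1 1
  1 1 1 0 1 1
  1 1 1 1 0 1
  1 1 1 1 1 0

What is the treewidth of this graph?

A width-5 tree decomposition is:
Bags: B1 = {0, 1, 2, 3, 4, 5}
Tree: (single bag)
A single bag containing all 6 vertices is trivially a valid decomposition of width 5. On the other hand G contains the 6-clique {0, 1, 2, 3, 4, 5}. A clique must lie in a single bag of any decomposition, so no decomposition can have width below 5. Therefore the treewidth is 5.

5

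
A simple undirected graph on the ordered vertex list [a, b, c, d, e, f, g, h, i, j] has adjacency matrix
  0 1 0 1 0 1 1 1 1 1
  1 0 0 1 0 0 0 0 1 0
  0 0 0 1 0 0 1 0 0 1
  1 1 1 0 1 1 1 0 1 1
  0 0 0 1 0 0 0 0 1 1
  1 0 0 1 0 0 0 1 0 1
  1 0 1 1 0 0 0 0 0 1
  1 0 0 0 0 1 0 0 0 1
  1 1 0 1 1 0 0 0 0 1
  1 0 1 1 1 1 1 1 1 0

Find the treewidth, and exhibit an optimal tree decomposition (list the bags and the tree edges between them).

Each bag holds 4 vertices, so the decomposition has width 3, which upper-bounds the treewidth. On the other hand G contains the 4-clique {d, e, i, j}. A clique must lie in a single bag of any decomposition, so no decomposition can have width below 3. Therefore the treewidth is 3.

Treewidth 3.
One optimal decomposition is:
Bags: B1 = {a, d, i, j}  B2 = {a, d, f, j}  B3 = {d, e, i, j}  B4 = {a, b, d, i}  B5 = {a, d, g, j}  B6 = {a, f, h, j}  B7 = {c, d, g, j}
Tree: B1–B2, B1–B3, B1–B4, B2–B5, B2–B6, B5–B7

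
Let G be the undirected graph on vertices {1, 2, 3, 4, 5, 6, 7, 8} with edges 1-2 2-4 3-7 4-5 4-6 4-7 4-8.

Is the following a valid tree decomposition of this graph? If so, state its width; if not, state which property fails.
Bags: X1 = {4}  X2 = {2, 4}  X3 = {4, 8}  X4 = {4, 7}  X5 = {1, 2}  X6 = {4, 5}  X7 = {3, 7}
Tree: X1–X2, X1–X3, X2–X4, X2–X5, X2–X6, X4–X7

A tree decomposition must satisfy three properties: every vertex lies in some bag; for every edge, both endpoints lie together in some bag; and for every vertex, the bags containing it form a connected subtree. Here vertex 6 appears in no bag, so the decomposition is invalid.

No — vertex 6 appears in no bag.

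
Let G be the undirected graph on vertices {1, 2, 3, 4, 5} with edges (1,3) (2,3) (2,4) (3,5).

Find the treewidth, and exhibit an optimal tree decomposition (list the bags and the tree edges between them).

The largest bag has 2 vertices, giving width 1; this decomposition certifies tw(G) ≤ 1. G has an edge, so its treewidth is at least 1. Combining the bounds, tw(G) = 1.

Treewidth 1.
One optimal decomposition is:
Bags: B1 = {2, 3}  B2 = {1, 3}  B3 = {3, 5}  B4 = {2, 4}
Tree: B1–B2, B1–B3, B1–B4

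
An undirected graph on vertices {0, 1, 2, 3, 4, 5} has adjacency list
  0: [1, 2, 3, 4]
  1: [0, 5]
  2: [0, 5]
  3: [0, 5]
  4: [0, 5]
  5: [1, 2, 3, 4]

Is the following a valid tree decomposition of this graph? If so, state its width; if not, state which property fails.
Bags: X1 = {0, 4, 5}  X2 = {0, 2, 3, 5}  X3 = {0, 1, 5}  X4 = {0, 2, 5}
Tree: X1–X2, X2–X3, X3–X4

A tree decomposition must satisfy three properties: every vertex lies in some bag; for every edge, both endpoints lie together in some bag; and for every vertex, the bags containing it form a connected subtree. Here bags containing vertex 2 are not connected in the tree, so the decomposition is invalid.

No — bags containing vertex 2 are not connected in the tree.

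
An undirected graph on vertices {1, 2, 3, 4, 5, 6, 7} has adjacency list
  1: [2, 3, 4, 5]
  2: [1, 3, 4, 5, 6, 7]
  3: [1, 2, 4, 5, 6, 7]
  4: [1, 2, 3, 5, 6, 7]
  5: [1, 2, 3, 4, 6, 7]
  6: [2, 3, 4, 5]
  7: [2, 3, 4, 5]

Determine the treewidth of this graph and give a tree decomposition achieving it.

Treewidth 4.
Bags: B1 = {1, 2, 3, 4, 5}  B2 = {2, 3, 4, 5, 7}  B3 = {2, 3, 4, 5, 6}
Tree: B1–B2, B1–B3

The largest bag has 5 vertices, giving width 4; this decomposition certifies tw(G) ≤ 4. Conversely, {1, 2, 3, 4, 5} is a clique of size 5, and the vertices of any clique must share a bag in every tree decomposition; so some bag has ≥ 5 vertices and tw(G) ≥ 4. Combining the bounds, tw(G) = 4.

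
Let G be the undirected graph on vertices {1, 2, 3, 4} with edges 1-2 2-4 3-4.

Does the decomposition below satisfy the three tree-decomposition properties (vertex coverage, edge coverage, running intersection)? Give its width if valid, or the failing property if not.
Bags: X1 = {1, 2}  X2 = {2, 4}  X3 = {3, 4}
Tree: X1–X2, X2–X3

Yes; width 1.

Checking the three conditions: (i) the bags cover all of {1, 2, 3, 4}; (ii) for each edge, some bag contains both endpoints; (iii) the bags containing any fixed vertex form a subtree. All hold, so the decomposition is valid with width 2 − 1 = 1.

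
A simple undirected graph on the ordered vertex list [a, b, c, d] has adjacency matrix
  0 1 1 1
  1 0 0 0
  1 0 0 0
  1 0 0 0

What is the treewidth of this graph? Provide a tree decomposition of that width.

Treewidth 1.
One optimal decomposition is:
Bags: B1 = {a, b}  B2 = {a, d}  B3 = {a, c}
Tree: B1–B2, B2–B3

The largest bag has 2 vertices, giving width 1; this decomposition certifies tw(G) ≤ 1. Since G has at least one edge (e.g. b–a), it is not an edgeless graph, so tw(G) ≥ 1. Therefore the treewidth is 1.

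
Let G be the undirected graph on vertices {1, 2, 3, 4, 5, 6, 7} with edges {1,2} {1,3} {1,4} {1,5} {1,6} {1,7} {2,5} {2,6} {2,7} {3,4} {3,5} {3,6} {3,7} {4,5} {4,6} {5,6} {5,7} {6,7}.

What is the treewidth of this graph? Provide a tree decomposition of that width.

Treewidth 4.
One optimal decomposition is:
Bags: B1 = {1, 3, 4, 5, 6}  B2 = {1, 3, 5, 6, 7}  B3 = {1, 2, 5, 6, 7}
Tree: B1–B2, B2–B3

The largest bag has 5 vertices, giving width 4; this decomposition certifies tw(G) ≤ 4. For the lower bound, the 5 vertices {1, 2, 5, 6, 7} are pairwise adjacent, and any tree decomposition puts a clique entirely inside one bag — forcing width ≥ 4. Hence tw(G) = 4 exactly.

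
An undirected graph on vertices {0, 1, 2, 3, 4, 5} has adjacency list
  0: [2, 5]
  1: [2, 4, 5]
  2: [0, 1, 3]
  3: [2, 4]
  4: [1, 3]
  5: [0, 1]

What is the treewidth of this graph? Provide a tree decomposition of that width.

Treewidth 2.
Bags: B1 = {2, 3, 4}  B2 = {1, 2, 4}  B3 = {0, 1, 2}  B4 = {0, 1, 5}
Tree: B1–B2, B2–B3, B3–B4

The largest bag has 3 vertices, giving width 2; this decomposition certifies tw(G) ≤ 2. For the lower bound, G contains the cycle 3–4–1–2–3, so G is not a forest; only forests have treewidth ≤ 1, hence tw(G) ≥ 2. Hence tw(G) = 2 exactly.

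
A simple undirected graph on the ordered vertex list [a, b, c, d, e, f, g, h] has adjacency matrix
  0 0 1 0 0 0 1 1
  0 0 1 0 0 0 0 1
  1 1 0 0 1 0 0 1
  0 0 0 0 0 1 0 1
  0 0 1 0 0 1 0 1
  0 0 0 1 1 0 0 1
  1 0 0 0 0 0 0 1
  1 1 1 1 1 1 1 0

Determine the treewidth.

A width-2 tree decomposition is:
Bags: B1 = {c, e, h}  B2 = {a, c, h}  B3 = {e, f, h}  B4 = {b, c, h}  B5 = {a, g, h}  B6 = {d, f, h}
Tree: B1–B2, B1–B3, B2–B4, B2–B5, B3–B6
Every bag has size at most 3, so the width is 3 − 1 = 2 and tw(G) ≤ 2. Conversely, {d, f, h} is a clique of size 3, and the vertices of any clique must share a bag in every tree decomposition; so some bag has ≥ 3 vertices and tw(G) ≥ 2. Hence tw(G) = 2 exactly.

2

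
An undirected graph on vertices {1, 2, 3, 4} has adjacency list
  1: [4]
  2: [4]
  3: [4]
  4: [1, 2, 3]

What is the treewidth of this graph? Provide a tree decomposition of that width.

Treewidth 1.
One such decomposition:
Bags: B1 = {3, 4}  B2 = {2, 4}  B3 = {1, 4}
Tree: B1–B2, B1–B3

The largest bag has 2 vertices, giving width 1; this decomposition certifies tw(G) ≤ 1. G has an edge, so its treewidth is at least 1. Therefore the treewidth is 1.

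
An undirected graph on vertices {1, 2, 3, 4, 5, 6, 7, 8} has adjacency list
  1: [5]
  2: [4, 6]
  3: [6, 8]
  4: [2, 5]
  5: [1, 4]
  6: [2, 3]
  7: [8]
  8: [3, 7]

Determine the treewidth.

A width-1 tree decomposition is:
Bags: B1 = {7, 8}  B2 = {3, 8}  B3 = {3, 6}  B4 = {2, 6}  B5 = {2, 4}  B6 = {4, 5}  B7 = {1, 5}
Tree: B1–B2, B2–B3, B3–B4, B4–B5, B5–B6, B6–B7
The largest bag has 2 vertices, giving width 1; this decomposition certifies tw(G) ≤ 1. Since G has at least one edge (e.g. 7–8), it is not an edgeless graph, so tw(G) ≥ 1. Combining the bounds, tw(G) = 1.

1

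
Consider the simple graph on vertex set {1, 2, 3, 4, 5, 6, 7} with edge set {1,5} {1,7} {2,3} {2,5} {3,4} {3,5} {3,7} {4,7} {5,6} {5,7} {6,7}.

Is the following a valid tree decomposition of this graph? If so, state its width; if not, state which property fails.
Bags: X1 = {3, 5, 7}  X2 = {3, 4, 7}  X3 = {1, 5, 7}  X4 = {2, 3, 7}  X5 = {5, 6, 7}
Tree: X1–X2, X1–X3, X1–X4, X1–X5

No — edge (5,2) lies in no bag.

A tree decomposition must satisfy three properties: every vertex lies in some bag; for every edge, both endpoints lie together in some bag; and for every vertex, the bags containing it form a connected subtree. Here edge (5,2) lies in no bag, so the decomposition is invalid.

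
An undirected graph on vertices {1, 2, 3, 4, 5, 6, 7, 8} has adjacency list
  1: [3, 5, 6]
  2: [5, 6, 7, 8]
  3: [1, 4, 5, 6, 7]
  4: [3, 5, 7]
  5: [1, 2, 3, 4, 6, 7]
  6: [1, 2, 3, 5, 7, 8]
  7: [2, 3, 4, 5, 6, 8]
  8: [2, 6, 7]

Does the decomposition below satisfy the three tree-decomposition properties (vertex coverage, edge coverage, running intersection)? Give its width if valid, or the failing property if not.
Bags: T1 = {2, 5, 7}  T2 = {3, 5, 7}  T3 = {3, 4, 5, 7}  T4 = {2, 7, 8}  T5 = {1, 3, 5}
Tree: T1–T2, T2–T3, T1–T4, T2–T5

No — vertex 6 appears in no bag.

A tree decomposition must satisfy three properties: every vertex lies in some bag; for every edge, both endpoints lie together in some bag; and for every vertex, the bags containing it form a connected subtree. Here vertex 6 appears in no bag, so the decomposition is invalid.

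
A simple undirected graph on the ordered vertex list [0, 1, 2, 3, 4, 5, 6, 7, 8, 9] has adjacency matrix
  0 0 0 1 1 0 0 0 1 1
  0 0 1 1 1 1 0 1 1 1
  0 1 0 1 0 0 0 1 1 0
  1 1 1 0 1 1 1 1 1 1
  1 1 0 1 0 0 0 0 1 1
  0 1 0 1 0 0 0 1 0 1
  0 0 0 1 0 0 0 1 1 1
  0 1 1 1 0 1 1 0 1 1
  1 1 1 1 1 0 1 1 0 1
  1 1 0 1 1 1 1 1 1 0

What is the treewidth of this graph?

A width-4 tree decomposition is:
Bags: B1 = {1, 2, 3, 7, 8}  B2 = {1, 3, 7, 8, 9}  B3 = {1, 3, 4, 8, 9}  B4 = {1, 3, 5, 7, 9}  B5 = {0, 3, 4, 8, 9}  B6 = {3, 6, 7, 8, 9}
Tree: B1–B2, B2–B3, B2–B4, B3–B5, B2–B6
The largest bag has 5 vertices, giving width 4; this decomposition certifies tw(G) ≤ 4. For the lower bound, the 5 vertices {0, 3, 4, 8, 9} are pairwise adjacent, and any tree decomposition puts a clique entirely inside one bag — forcing width ≥ 4. Therefore the treewidth is 4.

4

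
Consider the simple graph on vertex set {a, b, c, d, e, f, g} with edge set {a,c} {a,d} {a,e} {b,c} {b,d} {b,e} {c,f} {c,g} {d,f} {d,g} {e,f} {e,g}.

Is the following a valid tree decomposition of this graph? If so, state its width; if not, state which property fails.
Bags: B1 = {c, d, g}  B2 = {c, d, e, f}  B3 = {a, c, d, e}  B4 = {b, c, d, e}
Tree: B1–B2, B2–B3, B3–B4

No — edge (e,g) lies in no bag.

A tree decomposition must satisfy three properties: every vertex lies in some bag; for every edge, both endpoints lie together in some bag; and for every vertex, the bags containing it form a connected subtree. Here edge (e,g) lies in no bag, so the decomposition is invalid.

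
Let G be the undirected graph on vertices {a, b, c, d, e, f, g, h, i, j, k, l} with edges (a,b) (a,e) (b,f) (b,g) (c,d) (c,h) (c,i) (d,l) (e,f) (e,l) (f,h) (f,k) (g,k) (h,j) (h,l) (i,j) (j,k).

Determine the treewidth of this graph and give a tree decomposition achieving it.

Treewidth 3.
One such decomposition:
Bags: B1 = {a, b, e, g}  B2 = {b, e, f, g}  B3 = {e, f, g, k}  B4 = {e, f, k, l}  B5 = {f, h, k, l}  B6 = {h, j, k, l}  B7 = {d, h, j, l}  B8 = {c, d, h, j}  B9 = {c, d, i, j}
Tree: B1–B2, B2–B3, B3–B4, B4–B5, B5–B6, B6–B7, B7–B8, B8–B9

The largest bag has 4 vertices, giving width 3; this decomposition certifies tw(G) ≤ 3. For the lower bound: the 4 vertex sets {a,b,g}, {e}, {f}, {h,j,k,l} are disjoint, each induces a connected subgraph, and every pair is joined by at least one edge of G. Contracting each set to a single vertex therefore yields K_{4} as a minor, and since treewidth is minor-monotone, tw(G) ≥ tw(K_{4}) = 3. Combining the bounds, tw(G) = 3.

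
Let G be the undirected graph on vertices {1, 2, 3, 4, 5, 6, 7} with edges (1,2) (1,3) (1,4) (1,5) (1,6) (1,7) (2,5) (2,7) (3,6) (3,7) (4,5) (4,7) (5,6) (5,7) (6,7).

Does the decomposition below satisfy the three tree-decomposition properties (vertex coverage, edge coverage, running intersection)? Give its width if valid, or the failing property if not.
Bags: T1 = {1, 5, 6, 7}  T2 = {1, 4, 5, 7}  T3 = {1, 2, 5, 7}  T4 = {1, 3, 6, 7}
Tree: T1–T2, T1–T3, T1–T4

Yes; width 3.

Vertex coverage: the bags together contain {1, 2, 3, 4, 5, 6, 7}, the full vertex set. Edge coverage: each edge of G has both endpoints in at least one bag. Running intersection: for every vertex, the bags containing it form a connected subtree. All three properties hold, so this is a valid tree decomposition of width max|bag| − 1 = 3, and hence tw(G) ≤ 3.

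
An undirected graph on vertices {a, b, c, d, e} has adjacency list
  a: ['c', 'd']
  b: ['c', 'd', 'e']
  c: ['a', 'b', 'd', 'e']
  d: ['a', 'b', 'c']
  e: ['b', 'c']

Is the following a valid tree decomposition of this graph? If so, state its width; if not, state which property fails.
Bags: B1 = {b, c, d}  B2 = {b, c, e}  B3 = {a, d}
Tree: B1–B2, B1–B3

A tree decomposition must satisfy three properties: every vertex lies in some bag; for every edge, both endpoints lie together in some bag; and for every vertex, the bags containing it form a connected subtree. Here edge (c,a) lies in no bag, so the decomposition is invalid.

No — edge (c,a) lies in no bag.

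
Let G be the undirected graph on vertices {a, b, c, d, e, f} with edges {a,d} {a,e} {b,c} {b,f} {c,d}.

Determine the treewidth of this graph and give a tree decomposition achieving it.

Each bag holds 2 vertices, so the decomposition has width 1, which upper-bounds the treewidth. G has an edge, so its treewidth is at least 1. Combining the bounds, tw(G) = 1.

Treewidth 1.
Bags: B1 = {b, f}  B2 = {b, c}  B3 = {c, d}  B4 = {a, d}  B5 = {a, e}
Tree: B1–B2, B2–B3, B3–B4, B4–B5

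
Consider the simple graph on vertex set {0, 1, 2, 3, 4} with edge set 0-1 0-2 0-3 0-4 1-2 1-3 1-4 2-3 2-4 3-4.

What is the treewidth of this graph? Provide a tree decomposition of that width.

Treewidth 4.
One such decomposition:
Bags: B1 = {0, 1, 2, 3, 4}
Tree: (single bag)

With just one bag of size 5, the width is 5 − 1 = 4, so tw(G) ≤ 4. For the lower bound, the 5 vertices {0, 1, 2, 3, 4} are pairwise adjacent, and any tree decomposition puts a clique entirely inside one bag — forcing width ≥ 4. Hence tw(G) = 4 exactly.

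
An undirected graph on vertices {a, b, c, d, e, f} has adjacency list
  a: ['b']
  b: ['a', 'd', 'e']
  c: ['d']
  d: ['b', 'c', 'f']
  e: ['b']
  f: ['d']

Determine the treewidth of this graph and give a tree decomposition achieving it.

Treewidth 1.
Bags: B1 = {b, e}  B2 = {b, d}  B3 = {a, b}  B4 = {c, d}  B5 = {d, f}
Tree: B1–B2, B1–B3, B2–B4, B2–B5

Each bag holds 2 vertices, so the decomposition has width 1, which upper-bounds the treewidth. G has an edge, so its treewidth is at least 1. Combining the bounds, tw(G) = 1.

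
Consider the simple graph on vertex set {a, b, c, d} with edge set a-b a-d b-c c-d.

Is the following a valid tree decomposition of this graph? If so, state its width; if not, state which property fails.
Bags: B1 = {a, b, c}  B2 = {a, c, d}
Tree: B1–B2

Yes; width 2.

Every vertex of G appears in some bag (union = {a, b, c, d}); every edge is covered by a bag; and for each vertex v the set of bags containing v is connected in the bag tree. The decomposition is therefore valid. The largest bag has 3 vertices, so the width is 2.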